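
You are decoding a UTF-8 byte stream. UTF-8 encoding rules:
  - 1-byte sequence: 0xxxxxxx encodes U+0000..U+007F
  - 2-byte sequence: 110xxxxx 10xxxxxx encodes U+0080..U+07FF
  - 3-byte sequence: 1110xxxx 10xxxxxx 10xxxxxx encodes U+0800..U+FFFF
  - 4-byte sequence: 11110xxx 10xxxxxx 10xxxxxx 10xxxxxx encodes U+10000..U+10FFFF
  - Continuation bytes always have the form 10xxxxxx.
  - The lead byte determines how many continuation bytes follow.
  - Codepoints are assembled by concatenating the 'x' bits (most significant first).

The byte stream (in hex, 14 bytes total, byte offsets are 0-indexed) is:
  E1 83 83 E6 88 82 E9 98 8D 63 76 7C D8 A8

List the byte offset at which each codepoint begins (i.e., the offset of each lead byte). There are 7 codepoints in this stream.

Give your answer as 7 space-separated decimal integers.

Answer: 0 3 6 9 10 11 12

Derivation:
Byte[0]=E1: 3-byte lead, need 2 cont bytes. acc=0x1
Byte[1]=83: continuation. acc=(acc<<6)|0x03=0x43
Byte[2]=83: continuation. acc=(acc<<6)|0x03=0x10C3
Completed: cp=U+10C3 (starts at byte 0)
Byte[3]=E6: 3-byte lead, need 2 cont bytes. acc=0x6
Byte[4]=88: continuation. acc=(acc<<6)|0x08=0x188
Byte[5]=82: continuation. acc=(acc<<6)|0x02=0x6202
Completed: cp=U+6202 (starts at byte 3)
Byte[6]=E9: 3-byte lead, need 2 cont bytes. acc=0x9
Byte[7]=98: continuation. acc=(acc<<6)|0x18=0x258
Byte[8]=8D: continuation. acc=(acc<<6)|0x0D=0x960D
Completed: cp=U+960D (starts at byte 6)
Byte[9]=63: 1-byte ASCII. cp=U+0063
Byte[10]=76: 1-byte ASCII. cp=U+0076
Byte[11]=7C: 1-byte ASCII. cp=U+007C
Byte[12]=D8: 2-byte lead, need 1 cont bytes. acc=0x18
Byte[13]=A8: continuation. acc=(acc<<6)|0x28=0x628
Completed: cp=U+0628 (starts at byte 12)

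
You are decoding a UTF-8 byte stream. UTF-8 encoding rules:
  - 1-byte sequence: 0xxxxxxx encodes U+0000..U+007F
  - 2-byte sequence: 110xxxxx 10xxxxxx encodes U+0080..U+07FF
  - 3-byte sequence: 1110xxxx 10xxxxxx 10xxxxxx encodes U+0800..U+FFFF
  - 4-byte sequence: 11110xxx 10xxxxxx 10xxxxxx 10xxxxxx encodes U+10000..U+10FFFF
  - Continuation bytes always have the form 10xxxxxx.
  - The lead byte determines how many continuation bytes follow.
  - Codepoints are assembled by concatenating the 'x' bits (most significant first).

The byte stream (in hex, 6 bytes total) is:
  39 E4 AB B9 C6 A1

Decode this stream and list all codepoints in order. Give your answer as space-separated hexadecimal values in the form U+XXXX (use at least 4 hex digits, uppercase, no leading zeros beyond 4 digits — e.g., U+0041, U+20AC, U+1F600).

Answer: U+0039 U+4AF9 U+01A1

Derivation:
Byte[0]=39: 1-byte ASCII. cp=U+0039
Byte[1]=E4: 3-byte lead, need 2 cont bytes. acc=0x4
Byte[2]=AB: continuation. acc=(acc<<6)|0x2B=0x12B
Byte[3]=B9: continuation. acc=(acc<<6)|0x39=0x4AF9
Completed: cp=U+4AF9 (starts at byte 1)
Byte[4]=C6: 2-byte lead, need 1 cont bytes. acc=0x6
Byte[5]=A1: continuation. acc=(acc<<6)|0x21=0x1A1
Completed: cp=U+01A1 (starts at byte 4)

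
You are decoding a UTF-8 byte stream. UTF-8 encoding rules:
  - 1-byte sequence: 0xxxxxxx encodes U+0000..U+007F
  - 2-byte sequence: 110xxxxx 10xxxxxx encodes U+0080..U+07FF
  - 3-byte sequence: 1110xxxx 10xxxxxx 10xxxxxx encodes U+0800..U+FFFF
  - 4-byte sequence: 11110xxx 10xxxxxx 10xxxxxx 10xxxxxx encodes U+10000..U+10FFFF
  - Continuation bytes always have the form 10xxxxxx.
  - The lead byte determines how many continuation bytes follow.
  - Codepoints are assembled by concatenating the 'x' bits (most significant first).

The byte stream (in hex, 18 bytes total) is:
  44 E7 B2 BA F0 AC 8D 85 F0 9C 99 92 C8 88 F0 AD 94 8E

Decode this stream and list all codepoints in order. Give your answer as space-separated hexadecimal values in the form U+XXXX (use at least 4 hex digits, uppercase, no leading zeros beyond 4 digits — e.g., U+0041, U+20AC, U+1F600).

Byte[0]=44: 1-byte ASCII. cp=U+0044
Byte[1]=E7: 3-byte lead, need 2 cont bytes. acc=0x7
Byte[2]=B2: continuation. acc=(acc<<6)|0x32=0x1F2
Byte[3]=BA: continuation. acc=(acc<<6)|0x3A=0x7CBA
Completed: cp=U+7CBA (starts at byte 1)
Byte[4]=F0: 4-byte lead, need 3 cont bytes. acc=0x0
Byte[5]=AC: continuation. acc=(acc<<6)|0x2C=0x2C
Byte[6]=8D: continuation. acc=(acc<<6)|0x0D=0xB0D
Byte[7]=85: continuation. acc=(acc<<6)|0x05=0x2C345
Completed: cp=U+2C345 (starts at byte 4)
Byte[8]=F0: 4-byte lead, need 3 cont bytes. acc=0x0
Byte[9]=9C: continuation. acc=(acc<<6)|0x1C=0x1C
Byte[10]=99: continuation. acc=(acc<<6)|0x19=0x719
Byte[11]=92: continuation. acc=(acc<<6)|0x12=0x1C652
Completed: cp=U+1C652 (starts at byte 8)
Byte[12]=C8: 2-byte lead, need 1 cont bytes. acc=0x8
Byte[13]=88: continuation. acc=(acc<<6)|0x08=0x208
Completed: cp=U+0208 (starts at byte 12)
Byte[14]=F0: 4-byte lead, need 3 cont bytes. acc=0x0
Byte[15]=AD: continuation. acc=(acc<<6)|0x2D=0x2D
Byte[16]=94: continuation. acc=(acc<<6)|0x14=0xB54
Byte[17]=8E: continuation. acc=(acc<<6)|0x0E=0x2D50E
Completed: cp=U+2D50E (starts at byte 14)

Answer: U+0044 U+7CBA U+2C345 U+1C652 U+0208 U+2D50E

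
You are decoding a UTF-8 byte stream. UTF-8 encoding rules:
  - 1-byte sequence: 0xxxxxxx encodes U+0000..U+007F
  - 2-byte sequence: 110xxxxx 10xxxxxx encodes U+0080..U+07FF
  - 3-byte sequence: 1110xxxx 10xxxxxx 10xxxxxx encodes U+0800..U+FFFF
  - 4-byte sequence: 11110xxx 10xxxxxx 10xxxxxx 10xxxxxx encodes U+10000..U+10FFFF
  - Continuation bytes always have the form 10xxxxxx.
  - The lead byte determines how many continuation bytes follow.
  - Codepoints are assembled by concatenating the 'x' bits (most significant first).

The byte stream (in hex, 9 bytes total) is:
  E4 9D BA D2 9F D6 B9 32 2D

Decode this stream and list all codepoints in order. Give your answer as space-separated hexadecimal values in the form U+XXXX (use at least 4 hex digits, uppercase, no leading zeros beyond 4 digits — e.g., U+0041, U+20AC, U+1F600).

Byte[0]=E4: 3-byte lead, need 2 cont bytes. acc=0x4
Byte[1]=9D: continuation. acc=(acc<<6)|0x1D=0x11D
Byte[2]=BA: continuation. acc=(acc<<6)|0x3A=0x477A
Completed: cp=U+477A (starts at byte 0)
Byte[3]=D2: 2-byte lead, need 1 cont bytes. acc=0x12
Byte[4]=9F: continuation. acc=(acc<<6)|0x1F=0x49F
Completed: cp=U+049F (starts at byte 3)
Byte[5]=D6: 2-byte lead, need 1 cont bytes. acc=0x16
Byte[6]=B9: continuation. acc=(acc<<6)|0x39=0x5B9
Completed: cp=U+05B9 (starts at byte 5)
Byte[7]=32: 1-byte ASCII. cp=U+0032
Byte[8]=2D: 1-byte ASCII. cp=U+002D

Answer: U+477A U+049F U+05B9 U+0032 U+002D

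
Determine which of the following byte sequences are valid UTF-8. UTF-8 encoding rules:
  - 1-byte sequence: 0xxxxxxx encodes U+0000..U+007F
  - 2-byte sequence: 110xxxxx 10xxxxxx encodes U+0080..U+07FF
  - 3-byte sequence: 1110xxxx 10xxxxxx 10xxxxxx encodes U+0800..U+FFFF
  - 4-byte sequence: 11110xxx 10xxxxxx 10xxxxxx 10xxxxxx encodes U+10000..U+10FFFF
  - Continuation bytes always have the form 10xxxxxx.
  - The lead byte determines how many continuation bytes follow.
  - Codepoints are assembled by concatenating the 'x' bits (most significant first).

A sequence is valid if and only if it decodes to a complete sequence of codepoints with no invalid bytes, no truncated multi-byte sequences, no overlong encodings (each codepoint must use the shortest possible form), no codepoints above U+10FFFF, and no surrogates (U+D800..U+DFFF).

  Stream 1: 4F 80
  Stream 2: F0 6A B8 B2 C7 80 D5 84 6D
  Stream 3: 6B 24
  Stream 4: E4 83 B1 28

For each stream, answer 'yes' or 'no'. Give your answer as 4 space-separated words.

Stream 1: error at byte offset 1. INVALID
Stream 2: error at byte offset 1. INVALID
Stream 3: decodes cleanly. VALID
Stream 4: decodes cleanly. VALID

Answer: no no yes yes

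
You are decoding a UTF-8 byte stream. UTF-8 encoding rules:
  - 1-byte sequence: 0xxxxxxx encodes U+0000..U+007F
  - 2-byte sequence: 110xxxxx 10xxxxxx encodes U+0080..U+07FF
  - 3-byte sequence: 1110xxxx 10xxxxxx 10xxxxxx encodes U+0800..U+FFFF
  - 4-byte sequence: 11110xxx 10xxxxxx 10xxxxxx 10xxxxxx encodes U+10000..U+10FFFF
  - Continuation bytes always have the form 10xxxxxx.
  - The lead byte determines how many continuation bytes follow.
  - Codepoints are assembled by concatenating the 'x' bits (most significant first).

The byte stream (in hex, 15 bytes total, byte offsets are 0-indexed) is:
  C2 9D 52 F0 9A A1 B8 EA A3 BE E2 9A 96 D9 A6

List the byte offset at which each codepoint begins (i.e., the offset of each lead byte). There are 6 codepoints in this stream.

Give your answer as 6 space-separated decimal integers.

Answer: 0 2 3 7 10 13

Derivation:
Byte[0]=C2: 2-byte lead, need 1 cont bytes. acc=0x2
Byte[1]=9D: continuation. acc=(acc<<6)|0x1D=0x9D
Completed: cp=U+009D (starts at byte 0)
Byte[2]=52: 1-byte ASCII. cp=U+0052
Byte[3]=F0: 4-byte lead, need 3 cont bytes. acc=0x0
Byte[4]=9A: continuation. acc=(acc<<6)|0x1A=0x1A
Byte[5]=A1: continuation. acc=(acc<<6)|0x21=0x6A1
Byte[6]=B8: continuation. acc=(acc<<6)|0x38=0x1A878
Completed: cp=U+1A878 (starts at byte 3)
Byte[7]=EA: 3-byte lead, need 2 cont bytes. acc=0xA
Byte[8]=A3: continuation. acc=(acc<<6)|0x23=0x2A3
Byte[9]=BE: continuation. acc=(acc<<6)|0x3E=0xA8FE
Completed: cp=U+A8FE (starts at byte 7)
Byte[10]=E2: 3-byte lead, need 2 cont bytes. acc=0x2
Byte[11]=9A: continuation. acc=(acc<<6)|0x1A=0x9A
Byte[12]=96: continuation. acc=(acc<<6)|0x16=0x2696
Completed: cp=U+2696 (starts at byte 10)
Byte[13]=D9: 2-byte lead, need 1 cont bytes. acc=0x19
Byte[14]=A6: continuation. acc=(acc<<6)|0x26=0x666
Completed: cp=U+0666 (starts at byte 13)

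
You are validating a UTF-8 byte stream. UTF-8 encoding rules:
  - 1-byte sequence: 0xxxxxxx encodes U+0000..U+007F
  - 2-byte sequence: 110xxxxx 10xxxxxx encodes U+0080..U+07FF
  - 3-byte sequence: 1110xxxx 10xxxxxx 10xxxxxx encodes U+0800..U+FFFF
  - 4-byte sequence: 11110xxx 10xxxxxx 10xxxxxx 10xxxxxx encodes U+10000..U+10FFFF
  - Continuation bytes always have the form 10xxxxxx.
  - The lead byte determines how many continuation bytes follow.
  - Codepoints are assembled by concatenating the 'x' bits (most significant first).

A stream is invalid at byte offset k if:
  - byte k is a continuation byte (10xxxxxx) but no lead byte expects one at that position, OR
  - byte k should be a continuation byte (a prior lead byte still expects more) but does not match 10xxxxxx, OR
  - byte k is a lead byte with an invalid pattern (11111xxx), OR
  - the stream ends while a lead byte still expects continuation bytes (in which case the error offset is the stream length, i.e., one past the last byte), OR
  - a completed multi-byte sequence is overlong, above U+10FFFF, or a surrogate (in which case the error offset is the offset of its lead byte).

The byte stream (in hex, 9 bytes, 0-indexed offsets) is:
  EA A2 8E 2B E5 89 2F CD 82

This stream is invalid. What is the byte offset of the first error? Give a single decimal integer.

Answer: 6

Derivation:
Byte[0]=EA: 3-byte lead, need 2 cont bytes. acc=0xA
Byte[1]=A2: continuation. acc=(acc<<6)|0x22=0x2A2
Byte[2]=8E: continuation. acc=(acc<<6)|0x0E=0xA88E
Completed: cp=U+A88E (starts at byte 0)
Byte[3]=2B: 1-byte ASCII. cp=U+002B
Byte[4]=E5: 3-byte lead, need 2 cont bytes. acc=0x5
Byte[5]=89: continuation. acc=(acc<<6)|0x09=0x149
Byte[6]=2F: expected 10xxxxxx continuation. INVALID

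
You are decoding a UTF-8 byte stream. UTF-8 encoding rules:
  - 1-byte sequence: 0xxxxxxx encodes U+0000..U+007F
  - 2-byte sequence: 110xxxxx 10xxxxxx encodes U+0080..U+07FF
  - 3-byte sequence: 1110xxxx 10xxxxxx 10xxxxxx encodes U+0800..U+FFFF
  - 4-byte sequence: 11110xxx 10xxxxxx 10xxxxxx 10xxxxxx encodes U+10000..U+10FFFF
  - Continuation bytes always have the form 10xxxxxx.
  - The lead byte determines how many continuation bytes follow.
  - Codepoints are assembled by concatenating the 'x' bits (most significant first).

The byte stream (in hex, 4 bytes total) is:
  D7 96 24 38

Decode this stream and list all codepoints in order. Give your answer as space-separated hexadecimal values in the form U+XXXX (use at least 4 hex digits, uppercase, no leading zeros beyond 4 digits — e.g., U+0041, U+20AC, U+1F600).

Answer: U+05D6 U+0024 U+0038

Derivation:
Byte[0]=D7: 2-byte lead, need 1 cont bytes. acc=0x17
Byte[1]=96: continuation. acc=(acc<<6)|0x16=0x5D6
Completed: cp=U+05D6 (starts at byte 0)
Byte[2]=24: 1-byte ASCII. cp=U+0024
Byte[3]=38: 1-byte ASCII. cp=U+0038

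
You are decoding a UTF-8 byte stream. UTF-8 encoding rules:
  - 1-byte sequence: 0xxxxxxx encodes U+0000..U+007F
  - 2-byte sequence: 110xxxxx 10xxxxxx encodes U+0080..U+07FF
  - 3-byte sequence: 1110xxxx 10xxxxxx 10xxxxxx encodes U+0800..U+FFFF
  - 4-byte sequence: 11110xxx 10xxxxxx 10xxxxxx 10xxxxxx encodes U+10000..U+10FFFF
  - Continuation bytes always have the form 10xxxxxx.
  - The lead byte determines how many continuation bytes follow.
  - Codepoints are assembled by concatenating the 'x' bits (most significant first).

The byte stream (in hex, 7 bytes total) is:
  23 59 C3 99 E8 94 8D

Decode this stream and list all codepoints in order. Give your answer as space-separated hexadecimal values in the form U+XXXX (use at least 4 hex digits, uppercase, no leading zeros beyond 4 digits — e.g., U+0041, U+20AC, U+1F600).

Byte[0]=23: 1-byte ASCII. cp=U+0023
Byte[1]=59: 1-byte ASCII. cp=U+0059
Byte[2]=C3: 2-byte lead, need 1 cont bytes. acc=0x3
Byte[3]=99: continuation. acc=(acc<<6)|0x19=0xD9
Completed: cp=U+00D9 (starts at byte 2)
Byte[4]=E8: 3-byte lead, need 2 cont bytes. acc=0x8
Byte[5]=94: continuation. acc=(acc<<6)|0x14=0x214
Byte[6]=8D: continuation. acc=(acc<<6)|0x0D=0x850D
Completed: cp=U+850D (starts at byte 4)

Answer: U+0023 U+0059 U+00D9 U+850D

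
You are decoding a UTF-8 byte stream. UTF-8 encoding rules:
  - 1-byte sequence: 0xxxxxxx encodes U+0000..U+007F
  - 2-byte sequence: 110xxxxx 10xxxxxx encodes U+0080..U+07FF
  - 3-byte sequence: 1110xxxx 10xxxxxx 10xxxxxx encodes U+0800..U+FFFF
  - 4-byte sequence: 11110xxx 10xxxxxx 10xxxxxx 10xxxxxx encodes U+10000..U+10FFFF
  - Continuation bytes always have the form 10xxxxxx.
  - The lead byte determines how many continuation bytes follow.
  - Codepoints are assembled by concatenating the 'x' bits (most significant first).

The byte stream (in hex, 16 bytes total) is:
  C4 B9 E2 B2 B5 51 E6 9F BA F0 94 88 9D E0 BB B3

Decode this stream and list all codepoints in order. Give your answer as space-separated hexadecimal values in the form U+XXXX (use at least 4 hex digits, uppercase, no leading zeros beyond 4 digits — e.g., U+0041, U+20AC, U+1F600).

Byte[0]=C4: 2-byte lead, need 1 cont bytes. acc=0x4
Byte[1]=B9: continuation. acc=(acc<<6)|0x39=0x139
Completed: cp=U+0139 (starts at byte 0)
Byte[2]=E2: 3-byte lead, need 2 cont bytes. acc=0x2
Byte[3]=B2: continuation. acc=(acc<<6)|0x32=0xB2
Byte[4]=B5: continuation. acc=(acc<<6)|0x35=0x2CB5
Completed: cp=U+2CB5 (starts at byte 2)
Byte[5]=51: 1-byte ASCII. cp=U+0051
Byte[6]=E6: 3-byte lead, need 2 cont bytes. acc=0x6
Byte[7]=9F: continuation. acc=(acc<<6)|0x1F=0x19F
Byte[8]=BA: continuation. acc=(acc<<6)|0x3A=0x67FA
Completed: cp=U+67FA (starts at byte 6)
Byte[9]=F0: 4-byte lead, need 3 cont bytes. acc=0x0
Byte[10]=94: continuation. acc=(acc<<6)|0x14=0x14
Byte[11]=88: continuation. acc=(acc<<6)|0x08=0x508
Byte[12]=9D: continuation. acc=(acc<<6)|0x1D=0x1421D
Completed: cp=U+1421D (starts at byte 9)
Byte[13]=E0: 3-byte lead, need 2 cont bytes. acc=0x0
Byte[14]=BB: continuation. acc=(acc<<6)|0x3B=0x3B
Byte[15]=B3: continuation. acc=(acc<<6)|0x33=0xEF3
Completed: cp=U+0EF3 (starts at byte 13)

Answer: U+0139 U+2CB5 U+0051 U+67FA U+1421D U+0EF3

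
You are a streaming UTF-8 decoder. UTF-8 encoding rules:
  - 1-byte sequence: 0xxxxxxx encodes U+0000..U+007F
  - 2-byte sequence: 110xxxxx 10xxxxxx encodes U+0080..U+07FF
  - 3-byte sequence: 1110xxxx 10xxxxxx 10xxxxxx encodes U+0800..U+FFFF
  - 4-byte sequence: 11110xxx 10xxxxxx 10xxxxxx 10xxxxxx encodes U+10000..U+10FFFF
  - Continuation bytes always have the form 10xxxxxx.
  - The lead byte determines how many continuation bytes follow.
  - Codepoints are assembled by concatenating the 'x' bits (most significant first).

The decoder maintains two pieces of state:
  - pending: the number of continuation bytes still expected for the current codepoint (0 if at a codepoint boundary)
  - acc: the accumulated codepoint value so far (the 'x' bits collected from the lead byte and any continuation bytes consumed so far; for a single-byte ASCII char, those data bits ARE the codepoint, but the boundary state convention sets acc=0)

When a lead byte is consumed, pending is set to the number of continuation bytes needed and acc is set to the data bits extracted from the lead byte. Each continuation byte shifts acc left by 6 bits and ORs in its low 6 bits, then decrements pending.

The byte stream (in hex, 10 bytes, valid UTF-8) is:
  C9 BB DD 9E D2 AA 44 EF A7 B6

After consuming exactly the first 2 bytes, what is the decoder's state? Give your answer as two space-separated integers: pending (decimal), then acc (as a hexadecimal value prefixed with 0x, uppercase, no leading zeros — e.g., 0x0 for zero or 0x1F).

Answer: 0 0x27B

Derivation:
Byte[0]=C9: 2-byte lead. pending=1, acc=0x9
Byte[1]=BB: continuation. acc=(acc<<6)|0x3B=0x27B, pending=0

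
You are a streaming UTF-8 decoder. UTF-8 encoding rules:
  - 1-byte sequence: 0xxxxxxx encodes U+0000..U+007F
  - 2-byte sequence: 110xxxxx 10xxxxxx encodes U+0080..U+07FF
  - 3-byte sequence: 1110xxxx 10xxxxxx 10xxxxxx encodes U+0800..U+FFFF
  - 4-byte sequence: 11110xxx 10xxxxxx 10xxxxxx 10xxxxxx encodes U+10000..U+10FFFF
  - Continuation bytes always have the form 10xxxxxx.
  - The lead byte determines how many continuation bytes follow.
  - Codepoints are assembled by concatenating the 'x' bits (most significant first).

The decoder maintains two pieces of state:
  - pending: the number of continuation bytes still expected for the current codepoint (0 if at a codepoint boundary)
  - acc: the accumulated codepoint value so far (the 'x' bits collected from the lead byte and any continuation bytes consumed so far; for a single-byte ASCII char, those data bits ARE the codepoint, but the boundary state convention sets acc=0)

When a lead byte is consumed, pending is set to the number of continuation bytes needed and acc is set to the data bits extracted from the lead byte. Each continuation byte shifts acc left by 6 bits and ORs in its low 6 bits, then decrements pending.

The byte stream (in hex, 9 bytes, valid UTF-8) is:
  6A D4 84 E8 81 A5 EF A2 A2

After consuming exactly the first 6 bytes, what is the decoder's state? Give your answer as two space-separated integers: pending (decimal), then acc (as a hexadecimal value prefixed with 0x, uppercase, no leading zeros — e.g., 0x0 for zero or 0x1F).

Byte[0]=6A: 1-byte. pending=0, acc=0x0
Byte[1]=D4: 2-byte lead. pending=1, acc=0x14
Byte[2]=84: continuation. acc=(acc<<6)|0x04=0x504, pending=0
Byte[3]=E8: 3-byte lead. pending=2, acc=0x8
Byte[4]=81: continuation. acc=(acc<<6)|0x01=0x201, pending=1
Byte[5]=A5: continuation. acc=(acc<<6)|0x25=0x8065, pending=0

Answer: 0 0x8065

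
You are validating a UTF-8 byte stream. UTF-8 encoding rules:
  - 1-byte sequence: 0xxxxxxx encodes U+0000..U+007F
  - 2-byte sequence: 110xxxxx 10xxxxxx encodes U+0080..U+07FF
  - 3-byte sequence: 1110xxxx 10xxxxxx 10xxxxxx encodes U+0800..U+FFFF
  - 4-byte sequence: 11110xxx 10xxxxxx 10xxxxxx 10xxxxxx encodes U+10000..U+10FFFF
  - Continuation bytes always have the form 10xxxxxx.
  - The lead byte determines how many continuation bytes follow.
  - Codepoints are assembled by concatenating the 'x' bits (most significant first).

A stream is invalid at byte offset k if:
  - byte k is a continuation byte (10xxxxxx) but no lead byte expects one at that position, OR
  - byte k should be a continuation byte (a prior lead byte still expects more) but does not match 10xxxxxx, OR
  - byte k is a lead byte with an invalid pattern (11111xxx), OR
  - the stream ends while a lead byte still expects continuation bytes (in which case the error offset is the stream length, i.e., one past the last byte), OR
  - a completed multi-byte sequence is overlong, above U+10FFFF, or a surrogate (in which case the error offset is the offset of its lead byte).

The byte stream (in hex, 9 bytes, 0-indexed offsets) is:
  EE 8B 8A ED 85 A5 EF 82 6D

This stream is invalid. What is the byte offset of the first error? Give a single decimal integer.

Byte[0]=EE: 3-byte lead, need 2 cont bytes. acc=0xE
Byte[1]=8B: continuation. acc=(acc<<6)|0x0B=0x38B
Byte[2]=8A: continuation. acc=(acc<<6)|0x0A=0xE2CA
Completed: cp=U+E2CA (starts at byte 0)
Byte[3]=ED: 3-byte lead, need 2 cont bytes. acc=0xD
Byte[4]=85: continuation. acc=(acc<<6)|0x05=0x345
Byte[5]=A5: continuation. acc=(acc<<6)|0x25=0xD165
Completed: cp=U+D165 (starts at byte 3)
Byte[6]=EF: 3-byte lead, need 2 cont bytes. acc=0xF
Byte[7]=82: continuation. acc=(acc<<6)|0x02=0x3C2
Byte[8]=6D: expected 10xxxxxx continuation. INVALID

Answer: 8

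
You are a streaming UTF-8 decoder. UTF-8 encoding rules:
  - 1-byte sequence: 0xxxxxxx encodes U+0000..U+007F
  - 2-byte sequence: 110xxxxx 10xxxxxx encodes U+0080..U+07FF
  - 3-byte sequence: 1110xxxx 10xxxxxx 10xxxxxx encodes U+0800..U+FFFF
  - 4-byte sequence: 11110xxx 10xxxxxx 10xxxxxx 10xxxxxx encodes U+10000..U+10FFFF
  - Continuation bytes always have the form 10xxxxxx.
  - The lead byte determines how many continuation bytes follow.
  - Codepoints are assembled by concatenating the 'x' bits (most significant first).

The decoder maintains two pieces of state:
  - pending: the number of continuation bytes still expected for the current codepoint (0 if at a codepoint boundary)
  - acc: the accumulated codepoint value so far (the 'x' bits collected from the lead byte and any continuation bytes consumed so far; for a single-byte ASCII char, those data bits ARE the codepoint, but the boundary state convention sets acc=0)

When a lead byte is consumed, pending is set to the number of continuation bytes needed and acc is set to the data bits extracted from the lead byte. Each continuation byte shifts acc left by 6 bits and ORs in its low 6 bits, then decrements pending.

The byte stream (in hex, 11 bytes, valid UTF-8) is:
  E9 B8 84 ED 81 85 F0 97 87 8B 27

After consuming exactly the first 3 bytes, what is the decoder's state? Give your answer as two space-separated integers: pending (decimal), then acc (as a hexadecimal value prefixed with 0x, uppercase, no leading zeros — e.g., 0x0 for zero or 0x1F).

Byte[0]=E9: 3-byte lead. pending=2, acc=0x9
Byte[1]=B8: continuation. acc=(acc<<6)|0x38=0x278, pending=1
Byte[2]=84: continuation. acc=(acc<<6)|0x04=0x9E04, pending=0

Answer: 0 0x9E04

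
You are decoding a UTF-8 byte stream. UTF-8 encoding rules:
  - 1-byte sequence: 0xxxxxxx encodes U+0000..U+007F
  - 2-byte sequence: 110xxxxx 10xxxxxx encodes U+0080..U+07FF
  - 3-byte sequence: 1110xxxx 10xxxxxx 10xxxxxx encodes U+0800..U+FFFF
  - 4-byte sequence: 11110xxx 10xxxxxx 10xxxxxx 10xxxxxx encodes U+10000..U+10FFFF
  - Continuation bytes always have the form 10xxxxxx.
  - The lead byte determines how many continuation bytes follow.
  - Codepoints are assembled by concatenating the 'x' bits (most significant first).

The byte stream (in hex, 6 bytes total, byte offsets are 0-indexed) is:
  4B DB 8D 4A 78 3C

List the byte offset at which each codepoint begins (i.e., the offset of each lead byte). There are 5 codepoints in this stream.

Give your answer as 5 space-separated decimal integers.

Answer: 0 1 3 4 5

Derivation:
Byte[0]=4B: 1-byte ASCII. cp=U+004B
Byte[1]=DB: 2-byte lead, need 1 cont bytes. acc=0x1B
Byte[2]=8D: continuation. acc=(acc<<6)|0x0D=0x6CD
Completed: cp=U+06CD (starts at byte 1)
Byte[3]=4A: 1-byte ASCII. cp=U+004A
Byte[4]=78: 1-byte ASCII. cp=U+0078
Byte[5]=3C: 1-byte ASCII. cp=U+003C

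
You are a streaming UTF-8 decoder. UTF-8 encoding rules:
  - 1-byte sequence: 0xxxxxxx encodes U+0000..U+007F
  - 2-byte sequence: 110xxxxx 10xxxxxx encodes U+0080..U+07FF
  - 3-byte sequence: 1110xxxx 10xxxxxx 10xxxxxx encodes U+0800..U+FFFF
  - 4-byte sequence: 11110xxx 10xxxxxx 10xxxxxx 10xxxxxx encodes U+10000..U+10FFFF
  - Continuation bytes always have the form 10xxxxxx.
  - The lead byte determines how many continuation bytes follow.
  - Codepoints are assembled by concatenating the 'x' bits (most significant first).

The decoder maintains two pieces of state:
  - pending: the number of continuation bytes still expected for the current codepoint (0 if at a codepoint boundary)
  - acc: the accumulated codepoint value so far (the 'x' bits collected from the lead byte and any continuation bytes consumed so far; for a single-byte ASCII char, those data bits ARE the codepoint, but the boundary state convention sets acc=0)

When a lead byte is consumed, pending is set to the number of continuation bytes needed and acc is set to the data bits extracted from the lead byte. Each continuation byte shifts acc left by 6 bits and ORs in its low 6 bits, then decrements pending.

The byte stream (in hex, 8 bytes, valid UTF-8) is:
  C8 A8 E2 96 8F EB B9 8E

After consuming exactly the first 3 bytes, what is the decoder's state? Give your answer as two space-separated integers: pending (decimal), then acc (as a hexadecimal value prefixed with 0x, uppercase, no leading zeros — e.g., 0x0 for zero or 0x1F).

Byte[0]=C8: 2-byte lead. pending=1, acc=0x8
Byte[1]=A8: continuation. acc=(acc<<6)|0x28=0x228, pending=0
Byte[2]=E2: 3-byte lead. pending=2, acc=0x2

Answer: 2 0x2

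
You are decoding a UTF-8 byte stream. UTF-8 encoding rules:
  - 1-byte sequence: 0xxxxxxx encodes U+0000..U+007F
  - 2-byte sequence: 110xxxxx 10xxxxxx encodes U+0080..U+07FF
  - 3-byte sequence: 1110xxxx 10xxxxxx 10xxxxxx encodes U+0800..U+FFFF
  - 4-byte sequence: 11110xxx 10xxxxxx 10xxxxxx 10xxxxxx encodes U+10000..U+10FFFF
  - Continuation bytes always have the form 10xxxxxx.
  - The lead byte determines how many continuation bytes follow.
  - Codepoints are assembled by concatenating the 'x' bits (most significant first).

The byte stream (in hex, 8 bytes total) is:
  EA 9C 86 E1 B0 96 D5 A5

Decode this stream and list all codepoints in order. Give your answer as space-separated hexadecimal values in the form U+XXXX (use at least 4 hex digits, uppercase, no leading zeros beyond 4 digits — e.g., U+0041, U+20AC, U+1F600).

Byte[0]=EA: 3-byte lead, need 2 cont bytes. acc=0xA
Byte[1]=9C: continuation. acc=(acc<<6)|0x1C=0x29C
Byte[2]=86: continuation. acc=(acc<<6)|0x06=0xA706
Completed: cp=U+A706 (starts at byte 0)
Byte[3]=E1: 3-byte lead, need 2 cont bytes. acc=0x1
Byte[4]=B0: continuation. acc=(acc<<6)|0x30=0x70
Byte[5]=96: continuation. acc=(acc<<6)|0x16=0x1C16
Completed: cp=U+1C16 (starts at byte 3)
Byte[6]=D5: 2-byte lead, need 1 cont bytes. acc=0x15
Byte[7]=A5: continuation. acc=(acc<<6)|0x25=0x565
Completed: cp=U+0565 (starts at byte 6)

Answer: U+A706 U+1C16 U+0565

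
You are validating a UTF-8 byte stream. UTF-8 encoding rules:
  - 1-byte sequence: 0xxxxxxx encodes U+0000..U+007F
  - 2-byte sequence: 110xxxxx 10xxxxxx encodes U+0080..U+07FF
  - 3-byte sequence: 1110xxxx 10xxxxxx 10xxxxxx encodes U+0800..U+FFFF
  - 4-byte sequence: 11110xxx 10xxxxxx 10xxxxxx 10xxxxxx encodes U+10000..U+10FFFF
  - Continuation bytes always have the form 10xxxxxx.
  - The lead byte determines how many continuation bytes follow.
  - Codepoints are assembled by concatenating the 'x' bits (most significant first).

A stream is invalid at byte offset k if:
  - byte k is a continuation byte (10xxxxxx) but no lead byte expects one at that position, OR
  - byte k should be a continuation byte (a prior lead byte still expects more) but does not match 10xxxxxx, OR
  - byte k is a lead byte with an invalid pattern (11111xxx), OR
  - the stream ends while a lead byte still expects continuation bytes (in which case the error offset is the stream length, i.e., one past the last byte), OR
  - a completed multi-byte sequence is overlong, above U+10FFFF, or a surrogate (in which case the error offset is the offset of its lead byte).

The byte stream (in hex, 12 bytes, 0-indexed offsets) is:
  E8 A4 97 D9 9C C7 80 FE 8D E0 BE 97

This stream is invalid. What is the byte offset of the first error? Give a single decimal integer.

Byte[0]=E8: 3-byte lead, need 2 cont bytes. acc=0x8
Byte[1]=A4: continuation. acc=(acc<<6)|0x24=0x224
Byte[2]=97: continuation. acc=(acc<<6)|0x17=0x8917
Completed: cp=U+8917 (starts at byte 0)
Byte[3]=D9: 2-byte lead, need 1 cont bytes. acc=0x19
Byte[4]=9C: continuation. acc=(acc<<6)|0x1C=0x65C
Completed: cp=U+065C (starts at byte 3)
Byte[5]=C7: 2-byte lead, need 1 cont bytes. acc=0x7
Byte[6]=80: continuation. acc=(acc<<6)|0x00=0x1C0
Completed: cp=U+01C0 (starts at byte 5)
Byte[7]=FE: INVALID lead byte (not 0xxx/110x/1110/11110)

Answer: 7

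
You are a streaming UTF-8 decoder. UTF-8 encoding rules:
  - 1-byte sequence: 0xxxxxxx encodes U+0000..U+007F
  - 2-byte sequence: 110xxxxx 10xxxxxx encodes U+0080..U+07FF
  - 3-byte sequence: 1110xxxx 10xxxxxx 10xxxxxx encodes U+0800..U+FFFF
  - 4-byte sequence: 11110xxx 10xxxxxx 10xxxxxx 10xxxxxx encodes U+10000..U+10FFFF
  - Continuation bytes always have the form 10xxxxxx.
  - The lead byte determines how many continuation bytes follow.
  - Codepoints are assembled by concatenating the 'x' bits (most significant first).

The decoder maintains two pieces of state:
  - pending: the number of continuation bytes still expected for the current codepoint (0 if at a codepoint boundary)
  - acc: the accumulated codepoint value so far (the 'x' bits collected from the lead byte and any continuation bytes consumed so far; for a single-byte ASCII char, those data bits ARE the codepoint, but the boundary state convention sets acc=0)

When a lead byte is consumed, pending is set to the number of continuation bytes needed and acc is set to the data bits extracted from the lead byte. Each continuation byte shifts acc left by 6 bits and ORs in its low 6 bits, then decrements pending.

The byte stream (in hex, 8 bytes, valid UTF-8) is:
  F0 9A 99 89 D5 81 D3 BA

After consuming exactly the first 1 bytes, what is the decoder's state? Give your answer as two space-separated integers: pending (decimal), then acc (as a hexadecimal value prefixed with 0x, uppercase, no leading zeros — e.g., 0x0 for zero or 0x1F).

Answer: 3 0x0

Derivation:
Byte[0]=F0: 4-byte lead. pending=3, acc=0x0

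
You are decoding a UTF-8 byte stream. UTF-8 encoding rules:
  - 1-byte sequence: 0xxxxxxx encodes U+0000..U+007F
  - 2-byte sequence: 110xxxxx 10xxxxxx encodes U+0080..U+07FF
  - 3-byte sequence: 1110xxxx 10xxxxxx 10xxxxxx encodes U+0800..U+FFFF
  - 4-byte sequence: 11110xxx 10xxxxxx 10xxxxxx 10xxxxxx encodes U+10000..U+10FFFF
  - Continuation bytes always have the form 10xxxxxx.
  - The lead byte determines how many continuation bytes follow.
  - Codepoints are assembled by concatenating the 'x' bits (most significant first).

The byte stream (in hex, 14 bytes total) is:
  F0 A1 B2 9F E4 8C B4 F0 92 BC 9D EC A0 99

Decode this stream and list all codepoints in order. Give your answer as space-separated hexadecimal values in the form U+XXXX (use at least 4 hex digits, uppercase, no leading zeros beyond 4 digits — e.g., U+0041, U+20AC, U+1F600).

Answer: U+21C9F U+4334 U+12F1D U+C819

Derivation:
Byte[0]=F0: 4-byte lead, need 3 cont bytes. acc=0x0
Byte[1]=A1: continuation. acc=(acc<<6)|0x21=0x21
Byte[2]=B2: continuation. acc=(acc<<6)|0x32=0x872
Byte[3]=9F: continuation. acc=(acc<<6)|0x1F=0x21C9F
Completed: cp=U+21C9F (starts at byte 0)
Byte[4]=E4: 3-byte lead, need 2 cont bytes. acc=0x4
Byte[5]=8C: continuation. acc=(acc<<6)|0x0C=0x10C
Byte[6]=B4: continuation. acc=(acc<<6)|0x34=0x4334
Completed: cp=U+4334 (starts at byte 4)
Byte[7]=F0: 4-byte lead, need 3 cont bytes. acc=0x0
Byte[8]=92: continuation. acc=(acc<<6)|0x12=0x12
Byte[9]=BC: continuation. acc=(acc<<6)|0x3C=0x4BC
Byte[10]=9D: continuation. acc=(acc<<6)|0x1D=0x12F1D
Completed: cp=U+12F1D (starts at byte 7)
Byte[11]=EC: 3-byte lead, need 2 cont bytes. acc=0xC
Byte[12]=A0: continuation. acc=(acc<<6)|0x20=0x320
Byte[13]=99: continuation. acc=(acc<<6)|0x19=0xC819
Completed: cp=U+C819 (starts at byte 11)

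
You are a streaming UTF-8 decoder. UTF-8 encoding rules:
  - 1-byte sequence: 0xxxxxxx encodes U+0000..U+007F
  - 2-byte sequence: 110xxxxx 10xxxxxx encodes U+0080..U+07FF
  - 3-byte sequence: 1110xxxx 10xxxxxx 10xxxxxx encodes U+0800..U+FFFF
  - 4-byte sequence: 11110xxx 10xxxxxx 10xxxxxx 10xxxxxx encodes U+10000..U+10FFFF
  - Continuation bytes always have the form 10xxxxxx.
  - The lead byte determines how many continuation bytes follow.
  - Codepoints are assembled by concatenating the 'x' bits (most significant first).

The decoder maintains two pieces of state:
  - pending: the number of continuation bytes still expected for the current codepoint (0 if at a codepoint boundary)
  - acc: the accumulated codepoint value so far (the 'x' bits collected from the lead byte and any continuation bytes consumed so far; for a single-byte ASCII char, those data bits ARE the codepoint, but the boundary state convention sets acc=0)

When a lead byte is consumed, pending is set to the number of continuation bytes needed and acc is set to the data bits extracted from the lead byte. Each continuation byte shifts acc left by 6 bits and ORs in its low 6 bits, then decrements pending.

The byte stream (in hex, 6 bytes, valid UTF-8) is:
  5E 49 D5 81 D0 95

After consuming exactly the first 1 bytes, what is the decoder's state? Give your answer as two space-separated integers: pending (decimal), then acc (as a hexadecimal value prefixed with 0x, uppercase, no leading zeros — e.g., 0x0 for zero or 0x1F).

Answer: 0 0x0

Derivation:
Byte[0]=5E: 1-byte. pending=0, acc=0x0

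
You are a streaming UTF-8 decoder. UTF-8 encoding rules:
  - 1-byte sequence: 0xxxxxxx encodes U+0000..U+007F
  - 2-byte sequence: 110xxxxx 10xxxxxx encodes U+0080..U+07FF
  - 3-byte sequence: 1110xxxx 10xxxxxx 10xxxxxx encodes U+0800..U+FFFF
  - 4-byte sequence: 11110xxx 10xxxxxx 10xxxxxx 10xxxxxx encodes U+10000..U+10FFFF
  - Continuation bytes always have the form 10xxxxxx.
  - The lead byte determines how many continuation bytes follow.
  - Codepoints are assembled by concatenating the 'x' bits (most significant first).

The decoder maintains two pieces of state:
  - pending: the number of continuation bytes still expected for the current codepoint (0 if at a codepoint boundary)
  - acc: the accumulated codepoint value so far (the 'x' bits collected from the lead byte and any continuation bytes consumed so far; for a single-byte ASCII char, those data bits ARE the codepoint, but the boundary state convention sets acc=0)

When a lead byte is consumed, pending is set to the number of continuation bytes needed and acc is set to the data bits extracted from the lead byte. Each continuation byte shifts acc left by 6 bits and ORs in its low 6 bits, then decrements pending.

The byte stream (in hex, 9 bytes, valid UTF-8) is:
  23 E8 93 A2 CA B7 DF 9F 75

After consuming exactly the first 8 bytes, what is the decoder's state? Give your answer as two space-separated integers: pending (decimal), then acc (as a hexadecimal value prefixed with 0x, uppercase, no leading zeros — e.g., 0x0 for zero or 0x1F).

Byte[0]=23: 1-byte. pending=0, acc=0x0
Byte[1]=E8: 3-byte lead. pending=2, acc=0x8
Byte[2]=93: continuation. acc=(acc<<6)|0x13=0x213, pending=1
Byte[3]=A2: continuation. acc=(acc<<6)|0x22=0x84E2, pending=0
Byte[4]=CA: 2-byte lead. pending=1, acc=0xA
Byte[5]=B7: continuation. acc=(acc<<6)|0x37=0x2B7, pending=0
Byte[6]=DF: 2-byte lead. pending=1, acc=0x1F
Byte[7]=9F: continuation. acc=(acc<<6)|0x1F=0x7DF, pending=0

Answer: 0 0x7DF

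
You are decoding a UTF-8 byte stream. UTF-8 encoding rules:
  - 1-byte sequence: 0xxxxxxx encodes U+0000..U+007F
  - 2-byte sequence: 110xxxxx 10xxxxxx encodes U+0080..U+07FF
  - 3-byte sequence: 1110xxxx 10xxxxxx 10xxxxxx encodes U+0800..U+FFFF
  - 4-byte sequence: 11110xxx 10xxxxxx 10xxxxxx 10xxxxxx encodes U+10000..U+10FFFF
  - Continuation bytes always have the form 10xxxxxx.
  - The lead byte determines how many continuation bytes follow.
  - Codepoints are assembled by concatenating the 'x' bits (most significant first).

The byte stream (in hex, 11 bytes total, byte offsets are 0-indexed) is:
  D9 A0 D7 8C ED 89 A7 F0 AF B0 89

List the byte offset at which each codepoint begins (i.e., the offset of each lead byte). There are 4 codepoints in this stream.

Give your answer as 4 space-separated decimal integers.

Byte[0]=D9: 2-byte lead, need 1 cont bytes. acc=0x19
Byte[1]=A0: continuation. acc=(acc<<6)|0x20=0x660
Completed: cp=U+0660 (starts at byte 0)
Byte[2]=D7: 2-byte lead, need 1 cont bytes. acc=0x17
Byte[3]=8C: continuation. acc=(acc<<6)|0x0C=0x5CC
Completed: cp=U+05CC (starts at byte 2)
Byte[4]=ED: 3-byte lead, need 2 cont bytes. acc=0xD
Byte[5]=89: continuation. acc=(acc<<6)|0x09=0x349
Byte[6]=A7: continuation. acc=(acc<<6)|0x27=0xD267
Completed: cp=U+D267 (starts at byte 4)
Byte[7]=F0: 4-byte lead, need 3 cont bytes. acc=0x0
Byte[8]=AF: continuation. acc=(acc<<6)|0x2F=0x2F
Byte[9]=B0: continuation. acc=(acc<<6)|0x30=0xBF0
Byte[10]=89: continuation. acc=(acc<<6)|0x09=0x2FC09
Completed: cp=U+2FC09 (starts at byte 7)

Answer: 0 2 4 7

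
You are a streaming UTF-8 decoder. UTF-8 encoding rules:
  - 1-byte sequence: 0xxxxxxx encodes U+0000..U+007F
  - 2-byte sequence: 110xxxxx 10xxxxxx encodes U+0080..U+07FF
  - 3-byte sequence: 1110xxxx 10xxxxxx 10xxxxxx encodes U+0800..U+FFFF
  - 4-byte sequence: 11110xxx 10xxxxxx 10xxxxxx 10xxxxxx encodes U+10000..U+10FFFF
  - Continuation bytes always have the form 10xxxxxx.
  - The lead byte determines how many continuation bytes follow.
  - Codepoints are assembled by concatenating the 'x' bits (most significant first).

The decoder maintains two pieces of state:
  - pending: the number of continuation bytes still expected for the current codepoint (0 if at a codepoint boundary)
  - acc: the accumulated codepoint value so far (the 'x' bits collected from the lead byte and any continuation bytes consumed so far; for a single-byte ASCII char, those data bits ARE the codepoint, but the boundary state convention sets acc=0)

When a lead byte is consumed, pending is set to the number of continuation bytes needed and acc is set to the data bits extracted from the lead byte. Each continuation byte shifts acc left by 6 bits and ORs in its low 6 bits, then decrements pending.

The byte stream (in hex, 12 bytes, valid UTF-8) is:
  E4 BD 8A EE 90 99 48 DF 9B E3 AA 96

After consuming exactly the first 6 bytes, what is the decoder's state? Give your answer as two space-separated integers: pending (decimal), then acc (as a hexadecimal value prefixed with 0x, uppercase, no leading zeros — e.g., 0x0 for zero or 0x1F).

Byte[0]=E4: 3-byte lead. pending=2, acc=0x4
Byte[1]=BD: continuation. acc=(acc<<6)|0x3D=0x13D, pending=1
Byte[2]=8A: continuation. acc=(acc<<6)|0x0A=0x4F4A, pending=0
Byte[3]=EE: 3-byte lead. pending=2, acc=0xE
Byte[4]=90: continuation. acc=(acc<<6)|0x10=0x390, pending=1
Byte[5]=99: continuation. acc=(acc<<6)|0x19=0xE419, pending=0

Answer: 0 0xE419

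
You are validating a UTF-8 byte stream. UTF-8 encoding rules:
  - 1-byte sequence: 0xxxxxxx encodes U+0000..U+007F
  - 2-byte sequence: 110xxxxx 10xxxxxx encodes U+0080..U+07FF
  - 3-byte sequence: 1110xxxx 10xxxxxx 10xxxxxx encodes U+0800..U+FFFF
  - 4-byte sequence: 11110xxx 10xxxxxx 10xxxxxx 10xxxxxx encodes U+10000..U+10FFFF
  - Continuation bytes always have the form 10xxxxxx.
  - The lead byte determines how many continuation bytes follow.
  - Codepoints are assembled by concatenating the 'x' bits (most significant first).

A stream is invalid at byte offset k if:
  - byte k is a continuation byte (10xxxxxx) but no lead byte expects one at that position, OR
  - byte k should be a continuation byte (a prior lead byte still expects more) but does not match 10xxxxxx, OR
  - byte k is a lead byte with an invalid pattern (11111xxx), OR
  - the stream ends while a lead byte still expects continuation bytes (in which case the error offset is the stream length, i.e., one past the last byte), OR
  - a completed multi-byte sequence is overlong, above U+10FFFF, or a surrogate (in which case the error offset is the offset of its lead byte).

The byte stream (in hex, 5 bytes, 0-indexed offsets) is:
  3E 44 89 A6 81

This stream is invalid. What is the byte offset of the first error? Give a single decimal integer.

Byte[0]=3E: 1-byte ASCII. cp=U+003E
Byte[1]=44: 1-byte ASCII. cp=U+0044
Byte[2]=89: INVALID lead byte (not 0xxx/110x/1110/11110)

Answer: 2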